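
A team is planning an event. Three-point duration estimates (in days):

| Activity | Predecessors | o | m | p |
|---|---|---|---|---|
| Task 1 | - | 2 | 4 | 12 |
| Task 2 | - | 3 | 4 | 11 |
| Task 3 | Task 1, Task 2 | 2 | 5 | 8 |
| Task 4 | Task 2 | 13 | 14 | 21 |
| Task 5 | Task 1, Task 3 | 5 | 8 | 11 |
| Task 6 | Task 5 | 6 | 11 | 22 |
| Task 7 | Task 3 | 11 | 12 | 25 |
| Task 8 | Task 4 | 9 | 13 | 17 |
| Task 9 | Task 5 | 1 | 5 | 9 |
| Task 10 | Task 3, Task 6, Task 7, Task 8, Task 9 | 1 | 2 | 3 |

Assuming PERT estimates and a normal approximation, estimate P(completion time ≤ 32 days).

te_Task 1 = (2 + 4·4 + 12)/6 = 30/6 = 5; σ²_Task 1 = ((12−2)/6)² = 2.778
te_Task 2 = (3 + 4·4 + 11)/6 = 30/6 = 5; σ²_Task 2 = ((11−3)/6)² = 1.778
te_Task 3 = (2 + 4·5 + 8)/6 = 30/6 = 5; σ²_Task 3 = ((8−2)/6)² = 1.000
te_Task 4 = (13 + 4·14 + 21)/6 = 90/6 = 15; σ²_Task 4 = ((21−13)/6)² = 1.778
te_Task 5 = (5 + 4·8 + 11)/6 = 48/6 = 8; σ²_Task 5 = ((11−5)/6)² = 1.000
te_Task 6 = (6 + 4·11 + 22)/6 = 72/6 = 12; σ²_Task 6 = ((22−6)/6)² = 7.111
te_Task 7 = (11 + 4·12 + 25)/6 = 84/6 = 14; σ²_Task 7 = ((25−11)/6)² = 5.444
te_Task 8 = (9 + 4·13 + 17)/6 = 78/6 = 13; σ²_Task 8 = ((17−9)/6)² = 1.778
te_Task 9 = (1 + 4·5 + 9)/6 = 30/6 = 5; σ²_Task 9 = ((9−1)/6)² = 1.778
te_Task 10 = (1 + 4·2 + 3)/6 = 12/6 = 2; σ²_Task 10 = ((3−1)/6)² = 0.111

Forward pass:
ES_Task 1 = 0; EF_Task 1 = 5
ES_Task 2 = 0; EF_Task 2 = 5
ES_Task 3 = max(EF_Task 1=5, EF_Task 2=5) = 5; EF_Task 3 = 5+5 = 10
ES_Task 4 = 5; EF_Task 4 = 5+15 = 20
ES_Task 5 = max(EF_Task 1=5, EF_Task 3=10) = 10; EF_Task 5 = 10+8 = 18
ES_Task 6 = 18; EF_Task 6 = 18+12 = 30
ES_Task 7 = 10; EF_Task 7 = 10+14 = 24
ES_Task 8 = 20; EF_Task 8 = 20+13 = 33
ES_Task 9 = 18; EF_Task 9 = 18+5 = 23
ES_Task 10 = max(EF_Task 3=10, EF_Task 6=30, EF_Task 7=24, EF_Task 8=33, EF_Task 9=23) = 33; EF_Task 10 = 33+2 = 35
Expected project duration μ = 35 days. Critical path: Task 2 → Task 4 → Task 8 → Task 10.

Variance along critical path = 1.778 + 1.778 + 1.778 + 0.111 = 5.444; σ = √5.444 = 2.333 days.
Z = (32 − 35) / 2.333 = -1.286
P(T ≤ 32) = Φ(-1.286) ≈ 0.099

0.099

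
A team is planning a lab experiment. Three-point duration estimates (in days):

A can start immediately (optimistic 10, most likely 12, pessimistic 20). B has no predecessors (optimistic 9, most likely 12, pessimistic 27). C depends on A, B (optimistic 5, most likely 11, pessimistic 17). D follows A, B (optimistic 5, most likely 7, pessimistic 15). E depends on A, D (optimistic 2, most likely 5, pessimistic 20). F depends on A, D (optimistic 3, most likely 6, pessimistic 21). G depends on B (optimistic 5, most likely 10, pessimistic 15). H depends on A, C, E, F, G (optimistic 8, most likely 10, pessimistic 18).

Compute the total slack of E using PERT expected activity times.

1 days

te_A = (10 + 4·12 + 20)/6 = 78/6 = 13
te_B = (9 + 4·12 + 27)/6 = 84/6 = 14
te_C = (5 + 4·11 + 17)/6 = 66/6 = 11
te_D = (5 + 4·7 + 15)/6 = 48/6 = 8
te_E = (2 + 4·5 + 20)/6 = 42/6 = 7
te_F = (3 + 4·6 + 21)/6 = 48/6 = 8
te_G = (5 + 4·10 + 15)/6 = 60/6 = 10
te_H = (8 + 4·10 + 18)/6 = 66/6 = 11

Forward pass:
ES_A = 0; EF_A = 13
ES_B = 0; EF_B = 14
ES_C = max(EF_A=13, EF_B=14) = 14; EF_C = 14+11 = 25
ES_D = max(EF_A=13, EF_B=14) = 14; EF_D = 14+8 = 22
ES_E = max(EF_A=13, EF_D=22) = 22; EF_E = 22+7 = 29
ES_F = max(EF_A=13, EF_D=22) = 22; EF_F = 22+8 = 30
ES_G = 14; EF_G = 14+10 = 24
ES_H = max(EF_A=13, EF_C=25, EF_E=29, EF_F=30, EF_G=24) = 30; EF_H = 30+11 = 41
Expected project duration μ = 41 days. Critical path: B → D → F → H.

Backward pass:
LF_H = 41; LS_H = 41−11 = 30
LF_G = LS_H = 30; LS_G = 30−10 = 20
LF_F = LS_H = 30; LS_F = 30−8 = 22
LF_E = LS_H = 30; LS_E = 30−7 = 23
LF_D = min(LS_E=23, LS_F=22) = 22; LS_D = 22−8 = 14
LF_C = LS_H = 30; LS_C = 30−11 = 19
LF_B = min(LS_C=19, LS_D=14, LS_G=20) = 14; LS_B = 14−14 = 0
LF_A = min(LS_C=19, LS_D=14, LS_E=23, LS_F=22, LS_H=30) = 14; LS_A = 14−13 = 1
Slack_E = LS_E − ES_E = 23 − 22 = 1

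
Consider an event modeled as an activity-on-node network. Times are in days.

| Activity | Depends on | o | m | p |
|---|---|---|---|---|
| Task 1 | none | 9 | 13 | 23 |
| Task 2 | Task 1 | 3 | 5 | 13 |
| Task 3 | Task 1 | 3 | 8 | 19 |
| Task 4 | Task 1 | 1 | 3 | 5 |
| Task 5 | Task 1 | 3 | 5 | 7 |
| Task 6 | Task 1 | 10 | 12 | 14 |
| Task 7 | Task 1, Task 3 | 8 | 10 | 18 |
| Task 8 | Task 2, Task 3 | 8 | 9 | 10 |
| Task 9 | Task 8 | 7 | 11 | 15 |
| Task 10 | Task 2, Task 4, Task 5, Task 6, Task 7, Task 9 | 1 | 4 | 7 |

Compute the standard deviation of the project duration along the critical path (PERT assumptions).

te_Task 1 = (9 + 4·13 + 23)/6 = 84/6 = 14; σ²_Task 1 = ((23−9)/6)² = 5.444
te_Task 2 = (3 + 4·5 + 13)/6 = 36/6 = 6; σ²_Task 2 = ((13−3)/6)² = 2.778
te_Task 3 = (3 + 4·8 + 19)/6 = 54/6 = 9; σ²_Task 3 = ((19−3)/6)² = 7.111
te_Task 4 = (1 + 4·3 + 5)/6 = 18/6 = 3; σ²_Task 4 = ((5−1)/6)² = 0.444
te_Task 5 = (3 + 4·5 + 7)/6 = 30/6 = 5; σ²_Task 5 = ((7−3)/6)² = 0.444
te_Task 6 = (10 + 4·12 + 14)/6 = 72/6 = 12; σ²_Task 6 = ((14−10)/6)² = 0.444
te_Task 7 = (8 + 4·10 + 18)/6 = 66/6 = 11; σ²_Task 7 = ((18−8)/6)² = 2.778
te_Task 8 = (8 + 4·9 + 10)/6 = 54/6 = 9; σ²_Task 8 = ((10−8)/6)² = 0.111
te_Task 9 = (7 + 4·11 + 15)/6 = 66/6 = 11; σ²_Task 9 = ((15−7)/6)² = 1.778
te_Task 10 = (1 + 4·4 + 7)/6 = 24/6 = 4; σ²_Task 10 = ((7−1)/6)² = 1.000

Forward pass:
ES_Task 1 = 0; EF_Task 1 = 14
ES_Task 2 = 14; EF_Task 2 = 14+6 = 20
ES_Task 3 = 14; EF_Task 3 = 14+9 = 23
ES_Task 4 = 14; EF_Task 4 = 14+3 = 17
ES_Task 5 = 14; EF_Task 5 = 14+5 = 19
ES_Task 6 = 14; EF_Task 6 = 14+12 = 26
ES_Task 7 = max(EF_Task 1=14, EF_Task 3=23) = 23; EF_Task 7 = 23+11 = 34
ES_Task 8 = max(EF_Task 2=20, EF_Task 3=23) = 23; EF_Task 8 = 23+9 = 32
ES_Task 9 = 32; EF_Task 9 = 32+11 = 43
ES_Task 10 = max(EF_Task 2=20, EF_Task 4=17, EF_Task 5=19, EF_Task 6=26, EF_Task 7=34, EF_Task 9=43) = 43; EF_Task 10 = 43+4 = 47
Expected project duration μ = 47 days. Critical path: Task 1 → Task 3 → Task 8 → Task 9 → Task 10.

Variance along critical path = 5.444 + 7.111 + 0.111 + 1.778 + 1.000 = 15.444
σ = √15.444 = 3.930 days

3.93 days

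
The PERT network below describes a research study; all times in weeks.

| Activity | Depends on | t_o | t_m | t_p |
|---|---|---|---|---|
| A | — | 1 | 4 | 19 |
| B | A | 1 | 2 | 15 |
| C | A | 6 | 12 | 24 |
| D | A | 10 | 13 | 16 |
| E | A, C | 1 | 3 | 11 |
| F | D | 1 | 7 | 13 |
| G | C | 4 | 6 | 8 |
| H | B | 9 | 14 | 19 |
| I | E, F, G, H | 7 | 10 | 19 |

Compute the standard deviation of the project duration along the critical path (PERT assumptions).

4.24 weeks

te_A = (1 + 4·4 + 19)/6 = 36/6 = 6; σ²_A = ((19−1)/6)² = 9.000
te_B = (1 + 4·2 + 15)/6 = 24/6 = 4; σ²_B = ((15−1)/6)² = 5.444
te_C = (6 + 4·12 + 24)/6 = 78/6 = 13; σ²_C = ((24−6)/6)² = 9.000
te_D = (10 + 4·13 + 16)/6 = 78/6 = 13; σ²_D = ((16−10)/6)² = 1.000
te_E = (1 + 4·3 + 11)/6 = 24/6 = 4; σ²_E = ((11−1)/6)² = 2.778
te_F = (1 + 4·7 + 13)/6 = 42/6 = 7; σ²_F = ((13−1)/6)² = 4.000
te_G = (4 + 4·6 + 8)/6 = 36/6 = 6; σ²_G = ((8−4)/6)² = 0.444
te_H = (9 + 4·14 + 19)/6 = 84/6 = 14; σ²_H = ((19−9)/6)² = 2.778
te_I = (7 + 4·10 + 19)/6 = 66/6 = 11; σ²_I = ((19−7)/6)² = 4.000

Forward pass:
ES_A = 0; EF_A = 6
ES_B = 6; EF_B = 6+4 = 10
ES_C = 6; EF_C = 6+13 = 19
ES_D = 6; EF_D = 6+13 = 19
ES_E = max(EF_A=6, EF_C=19) = 19; EF_E = 19+4 = 23
ES_F = 19; EF_F = 19+7 = 26
ES_G = 19; EF_G = 19+6 = 25
ES_H = 10; EF_H = 10+14 = 24
ES_I = max(EF_E=23, EF_F=26, EF_G=25, EF_H=24) = 26; EF_I = 26+11 = 37
Expected project duration μ = 37 weeks. Critical path: A → D → F → I.

Variance along critical path = 9.000 + 1.000 + 4.000 + 4.000 = 18.000
σ = √18.000 = 4.243 weeks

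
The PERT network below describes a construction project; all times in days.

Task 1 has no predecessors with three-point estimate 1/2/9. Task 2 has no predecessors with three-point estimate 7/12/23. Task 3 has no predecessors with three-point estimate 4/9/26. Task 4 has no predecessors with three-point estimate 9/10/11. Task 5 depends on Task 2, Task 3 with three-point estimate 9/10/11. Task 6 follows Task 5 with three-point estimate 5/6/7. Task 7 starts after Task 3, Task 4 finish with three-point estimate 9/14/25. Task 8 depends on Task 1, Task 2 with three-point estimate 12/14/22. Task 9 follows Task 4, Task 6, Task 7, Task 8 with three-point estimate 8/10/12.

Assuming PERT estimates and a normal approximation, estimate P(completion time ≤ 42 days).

te_Task 1 = (1 + 4·2 + 9)/6 = 18/6 = 3; σ²_Task 1 = ((9−1)/6)² = 1.778
te_Task 2 = (7 + 4·12 + 23)/6 = 78/6 = 13; σ²_Task 2 = ((23−7)/6)² = 7.111
te_Task 3 = (4 + 4·9 + 26)/6 = 66/6 = 11; σ²_Task 3 = ((26−4)/6)² = 13.444
te_Task 4 = (9 + 4·10 + 11)/6 = 60/6 = 10; σ²_Task 4 = ((11−9)/6)² = 0.111
te_Task 5 = (9 + 4·10 + 11)/6 = 60/6 = 10; σ²_Task 5 = ((11−9)/6)² = 0.111
te_Task 6 = (5 + 4·6 + 7)/6 = 36/6 = 6; σ²_Task 6 = ((7−5)/6)² = 0.111
te_Task 7 = (9 + 4·14 + 25)/6 = 90/6 = 15; σ²_Task 7 = ((25−9)/6)² = 7.111
te_Task 8 = (12 + 4·14 + 22)/6 = 90/6 = 15; σ²_Task 8 = ((22−12)/6)² = 2.778
te_Task 9 = (8 + 4·10 + 12)/6 = 60/6 = 10; σ²_Task 9 = ((12−8)/6)² = 0.444

Forward pass:
ES_Task 1 = 0; EF_Task 1 = 3
ES_Task 2 = 0; EF_Task 2 = 13
ES_Task 3 = 0; EF_Task 3 = 11
ES_Task 4 = 0; EF_Task 4 = 10
ES_Task 5 = max(EF_Task 2=13, EF_Task 3=11) = 13; EF_Task 5 = 13+10 = 23
ES_Task 6 = 23; EF_Task 6 = 23+6 = 29
ES_Task 7 = max(EF_Task 3=11, EF_Task 4=10) = 11; EF_Task 7 = 11+15 = 26
ES_Task 8 = max(EF_Task 1=3, EF_Task 2=13) = 13; EF_Task 8 = 13+15 = 28
ES_Task 9 = max(EF_Task 4=10, EF_Task 6=29, EF_Task 7=26, EF_Task 8=28) = 29; EF_Task 9 = 29+10 = 39
Expected project duration μ = 39 days. Critical path: Task 2 → Task 5 → Task 6 → Task 9.

Variance along critical path = 7.111 + 0.111 + 0.111 + 0.444 = 7.778; σ = √7.778 = 2.789 days.
Z = (42 − 39) / 2.789 = 1.076
P(T ≤ 42) = Φ(1.076) ≈ 0.859

0.859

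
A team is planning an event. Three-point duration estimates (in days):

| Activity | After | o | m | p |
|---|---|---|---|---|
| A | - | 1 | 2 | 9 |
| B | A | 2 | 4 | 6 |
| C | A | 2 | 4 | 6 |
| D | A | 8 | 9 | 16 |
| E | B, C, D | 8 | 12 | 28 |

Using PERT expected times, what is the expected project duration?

te_A = (1 + 4·2 + 9)/6 = 18/6 = 3
te_B = (2 + 4·4 + 6)/6 = 24/6 = 4
te_C = (2 + 4·4 + 6)/6 = 24/6 = 4
te_D = (8 + 4·9 + 16)/6 = 60/6 = 10
te_E = (8 + 4·12 + 28)/6 = 84/6 = 14

Forward pass:
ES_A = 0; EF_A = 3
ES_B = 3; EF_B = 3+4 = 7
ES_C = 3; EF_C = 3+4 = 7
ES_D = 3; EF_D = 3+10 = 13
ES_E = max(EF_B=7, EF_C=7, EF_D=13) = 13; EF_E = 13+14 = 27
Expected project duration μ = 27 days. Critical path: A → D → E.

27 days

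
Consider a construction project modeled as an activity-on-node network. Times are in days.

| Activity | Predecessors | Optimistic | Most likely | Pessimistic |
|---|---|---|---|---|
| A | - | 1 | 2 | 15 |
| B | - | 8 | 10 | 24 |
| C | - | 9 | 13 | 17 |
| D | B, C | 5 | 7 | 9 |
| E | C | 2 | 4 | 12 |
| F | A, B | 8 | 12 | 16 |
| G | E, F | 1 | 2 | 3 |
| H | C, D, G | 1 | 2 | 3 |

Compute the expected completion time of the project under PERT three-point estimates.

te_A = (1 + 4·2 + 15)/6 = 24/6 = 4
te_B = (8 + 4·10 + 24)/6 = 72/6 = 12
te_C = (9 + 4·13 + 17)/6 = 78/6 = 13
te_D = (5 + 4·7 + 9)/6 = 42/6 = 7
te_E = (2 + 4·4 + 12)/6 = 30/6 = 5
te_F = (8 + 4·12 + 16)/6 = 72/6 = 12
te_G = (1 + 4·2 + 3)/6 = 12/6 = 2
te_H = (1 + 4·2 + 3)/6 = 12/6 = 2

Forward pass:
ES_A = 0; EF_A = 4
ES_B = 0; EF_B = 12
ES_C = 0; EF_C = 13
ES_D = max(EF_B=12, EF_C=13) = 13; EF_D = 13+7 = 20
ES_E = 13; EF_E = 13+5 = 18
ES_F = max(EF_A=4, EF_B=12) = 12; EF_F = 12+12 = 24
ES_G = max(EF_E=18, EF_F=24) = 24; EF_G = 24+2 = 26
ES_H = max(EF_C=13, EF_D=20, EF_G=26) = 26; EF_H = 26+2 = 28
Expected project duration μ = 28 days. Critical path: B → F → G → H.

28 days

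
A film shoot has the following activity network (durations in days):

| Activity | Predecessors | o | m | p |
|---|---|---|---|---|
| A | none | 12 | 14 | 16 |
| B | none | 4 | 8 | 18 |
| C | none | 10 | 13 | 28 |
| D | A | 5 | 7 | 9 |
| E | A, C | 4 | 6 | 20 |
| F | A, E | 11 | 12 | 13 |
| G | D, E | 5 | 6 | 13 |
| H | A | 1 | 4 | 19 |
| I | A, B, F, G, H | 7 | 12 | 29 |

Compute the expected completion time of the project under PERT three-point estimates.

te_A = (12 + 4·14 + 16)/6 = 84/6 = 14
te_B = (4 + 4·8 + 18)/6 = 54/6 = 9
te_C = (10 + 4·13 + 28)/6 = 90/6 = 15
te_D = (5 + 4·7 + 9)/6 = 42/6 = 7
te_E = (4 + 4·6 + 20)/6 = 48/6 = 8
te_F = (11 + 4·12 + 13)/6 = 72/6 = 12
te_G = (5 + 4·6 + 13)/6 = 42/6 = 7
te_H = (1 + 4·4 + 19)/6 = 36/6 = 6
te_I = (7 + 4·12 + 29)/6 = 84/6 = 14

Forward pass:
ES_A = 0; EF_A = 14
ES_B = 0; EF_B = 9
ES_C = 0; EF_C = 15
ES_D = 14; EF_D = 14+7 = 21
ES_E = max(EF_A=14, EF_C=15) = 15; EF_E = 15+8 = 23
ES_F = max(EF_A=14, EF_E=23) = 23; EF_F = 23+12 = 35
ES_G = max(EF_D=21, EF_E=23) = 23; EF_G = 23+7 = 30
ES_H = 14; EF_H = 14+6 = 20
ES_I = max(EF_A=14, EF_B=9, EF_F=35, EF_G=30, EF_H=20) = 35; EF_I = 35+14 = 49
Expected project duration μ = 49 days. Critical path: C → E → F → I.

49 days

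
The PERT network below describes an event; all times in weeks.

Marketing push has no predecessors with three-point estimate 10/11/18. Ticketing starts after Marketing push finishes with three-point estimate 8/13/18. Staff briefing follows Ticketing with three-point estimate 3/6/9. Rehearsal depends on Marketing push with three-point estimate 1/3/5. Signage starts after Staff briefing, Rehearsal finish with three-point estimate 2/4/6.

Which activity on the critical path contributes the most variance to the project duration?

Ticketing

te_Marketing push = (10 + 4·11 + 18)/6 = 72/6 = 12; σ²_Marketing push = ((18−10)/6)² = 1.778
te_Ticketing = (8 + 4·13 + 18)/6 = 78/6 = 13; σ²_Ticketing = ((18−8)/6)² = 2.778
te_Staff briefing = (3 + 4·6 + 9)/6 = 36/6 = 6; σ²_Staff briefing = ((9−3)/6)² = 1.000
te_Rehearsal = (1 + 4·3 + 5)/6 = 18/6 = 3; σ²_Rehearsal = ((5−1)/6)² = 0.444
te_Signage = (2 + 4·4 + 6)/6 = 24/6 = 4; σ²_Signage = ((6−2)/6)² = 0.444

Forward pass:
ES_Marketing push = 0; EF_Marketing push = 12
ES_Ticketing = 12; EF_Ticketing = 12+13 = 25
ES_Staff briefing = 25; EF_Staff briefing = 25+6 = 31
ES_Rehearsal = 12; EF_Rehearsal = 12+3 = 15
ES_Signage = max(EF_Staff briefing=31, EF_Rehearsal=15) = 31; EF_Signage = 31+4 = 35
Expected project duration μ = 35 weeks. Critical path: Marketing push → Ticketing → Staff briefing → Signage.

Variances on critical path: σ²_Marketing push=1.778, σ²_Ticketing=2.778, σ²_Staff briefing=1.000, σ²_Signage=0.444.
Largest is σ²_Ticketing = 2.778.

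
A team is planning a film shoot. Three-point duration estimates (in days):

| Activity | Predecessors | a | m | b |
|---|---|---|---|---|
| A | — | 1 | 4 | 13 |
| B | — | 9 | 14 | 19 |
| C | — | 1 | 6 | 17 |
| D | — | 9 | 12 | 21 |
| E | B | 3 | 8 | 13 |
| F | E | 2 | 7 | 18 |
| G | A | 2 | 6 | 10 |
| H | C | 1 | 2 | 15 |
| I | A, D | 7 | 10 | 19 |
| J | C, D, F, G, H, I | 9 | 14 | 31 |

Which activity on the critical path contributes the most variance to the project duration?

J

te_A = (1 + 4·4 + 13)/6 = 30/6 = 5; σ²_A = ((13−1)/6)² = 4.000
te_B = (9 + 4·14 + 19)/6 = 84/6 = 14; σ²_B = ((19−9)/6)² = 2.778
te_C = (1 + 4·6 + 17)/6 = 42/6 = 7; σ²_C = ((17−1)/6)² = 7.111
te_D = (9 + 4·12 + 21)/6 = 78/6 = 13; σ²_D = ((21−9)/6)² = 4.000
te_E = (3 + 4·8 + 13)/6 = 48/6 = 8; σ²_E = ((13−3)/6)² = 2.778
te_F = (2 + 4·7 + 18)/6 = 48/6 = 8; σ²_F = ((18−2)/6)² = 7.111
te_G = (2 + 4·6 + 10)/6 = 36/6 = 6; σ²_G = ((10−2)/6)² = 1.778
te_H = (1 + 4·2 + 15)/6 = 24/6 = 4; σ²_H = ((15−1)/6)² = 5.444
te_I = (7 + 4·10 + 19)/6 = 66/6 = 11; σ²_I = ((19−7)/6)² = 4.000
te_J = (9 + 4·14 + 31)/6 = 96/6 = 16; σ²_J = ((31−9)/6)² = 13.444

Forward pass:
ES_A = 0; EF_A = 5
ES_B = 0; EF_B = 14
ES_C = 0; EF_C = 7
ES_D = 0; EF_D = 13
ES_E = 14; EF_E = 14+8 = 22
ES_F = 22; EF_F = 22+8 = 30
ES_G = 5; EF_G = 5+6 = 11
ES_H = 7; EF_H = 7+4 = 11
ES_I = max(EF_A=5, EF_D=13) = 13; EF_I = 13+11 = 24
ES_J = max(EF_C=7, EF_D=13, EF_F=30, EF_G=11, EF_H=11, EF_I=24) = 30; EF_J = 30+16 = 46
Expected project duration μ = 46 days. Critical path: B → E → F → J.

Variances on critical path: σ²_B=2.778, σ²_E=2.778, σ²_F=7.111, σ²_J=13.444.
Largest is σ²_J = 13.444.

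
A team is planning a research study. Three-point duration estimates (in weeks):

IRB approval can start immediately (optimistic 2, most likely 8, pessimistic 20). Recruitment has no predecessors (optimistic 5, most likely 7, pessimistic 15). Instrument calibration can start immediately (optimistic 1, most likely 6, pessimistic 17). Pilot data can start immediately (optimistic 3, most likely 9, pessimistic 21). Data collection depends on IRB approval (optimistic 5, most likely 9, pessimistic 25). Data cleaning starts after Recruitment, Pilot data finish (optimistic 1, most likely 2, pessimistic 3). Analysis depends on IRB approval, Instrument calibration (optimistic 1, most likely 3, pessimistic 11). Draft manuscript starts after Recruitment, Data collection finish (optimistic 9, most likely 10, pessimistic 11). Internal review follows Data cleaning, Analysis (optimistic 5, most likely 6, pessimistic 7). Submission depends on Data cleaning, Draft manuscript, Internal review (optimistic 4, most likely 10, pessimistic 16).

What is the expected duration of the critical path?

40 weeks

te_IRB approval = (2 + 4·8 + 20)/6 = 54/6 = 9
te_Recruitment = (5 + 4·7 + 15)/6 = 48/6 = 8
te_Instrument calibration = (1 + 4·6 + 17)/6 = 42/6 = 7
te_Pilot data = (3 + 4·9 + 21)/6 = 60/6 = 10
te_Data collection = (5 + 4·9 + 25)/6 = 66/6 = 11
te_Data cleaning = (1 + 4·2 + 3)/6 = 12/6 = 2
te_Analysis = (1 + 4·3 + 11)/6 = 24/6 = 4
te_Draft manuscript = (9 + 4·10 + 11)/6 = 60/6 = 10
te_Internal review = (5 + 4·6 + 7)/6 = 36/6 = 6
te_Submission = (4 + 4·10 + 16)/6 = 60/6 = 10

Forward pass:
ES_IRB approval = 0; EF_IRB approval = 9
ES_Recruitment = 0; EF_Recruitment = 8
ES_Instrument calibration = 0; EF_Instrument calibration = 7
ES_Pilot data = 0; EF_Pilot data = 10
ES_Data collection = 9; EF_Data collection = 9+11 = 20
ES_Data cleaning = max(EF_Recruitment=8, EF_Pilot data=10) = 10; EF_Data cleaning = 10+2 = 12
ES_Analysis = max(EF_IRB approval=9, EF_Instrument calibration=7) = 9; EF_Analysis = 9+4 = 13
ES_Draft manuscript = max(EF_Recruitment=8, EF_Data collection=20) = 20; EF_Draft manuscript = 20+10 = 30
ES_Internal review = max(EF_Data cleaning=12, EF_Analysis=13) = 13; EF_Internal review = 13+6 = 19
ES_Submission = max(EF_Data cleaning=12, EF_Draft manuscript=30, EF_Internal review=19) = 30; EF_Submission = 30+10 = 40
Expected project duration μ = 40 weeks. Critical path: IRB approval → Data collection → Draft manuscript → Submission.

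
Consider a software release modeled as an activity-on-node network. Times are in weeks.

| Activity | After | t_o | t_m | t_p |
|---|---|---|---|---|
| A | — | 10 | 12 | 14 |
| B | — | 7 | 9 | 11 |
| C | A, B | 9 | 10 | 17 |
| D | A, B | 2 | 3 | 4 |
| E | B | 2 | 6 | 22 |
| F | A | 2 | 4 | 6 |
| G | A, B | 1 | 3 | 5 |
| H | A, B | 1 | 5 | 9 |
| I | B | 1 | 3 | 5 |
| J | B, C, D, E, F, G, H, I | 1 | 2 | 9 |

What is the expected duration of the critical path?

te_A = (10 + 4·12 + 14)/6 = 72/6 = 12
te_B = (7 + 4·9 + 11)/6 = 54/6 = 9
te_C = (9 + 4·10 + 17)/6 = 66/6 = 11
te_D = (2 + 4·3 + 4)/6 = 18/6 = 3
te_E = (2 + 4·6 + 22)/6 = 48/6 = 8
te_F = (2 + 4·4 + 6)/6 = 24/6 = 4
te_G = (1 + 4·3 + 5)/6 = 18/6 = 3
te_H = (1 + 4·5 + 9)/6 = 30/6 = 5
te_I = (1 + 4·3 + 5)/6 = 18/6 = 3
te_J = (1 + 4·2 + 9)/6 = 18/6 = 3

Forward pass:
ES_A = 0; EF_A = 12
ES_B = 0; EF_B = 9
ES_C = max(EF_A=12, EF_B=9) = 12; EF_C = 12+11 = 23
ES_D = max(EF_A=12, EF_B=9) = 12; EF_D = 12+3 = 15
ES_E = 9; EF_E = 9+8 = 17
ES_F = 12; EF_F = 12+4 = 16
ES_G = max(EF_A=12, EF_B=9) = 12; EF_G = 12+3 = 15
ES_H = max(EF_A=12, EF_B=9) = 12; EF_H = 12+5 = 17
ES_I = 9; EF_I = 9+3 = 12
ES_J = max(EF_B=9, EF_C=23, EF_D=15, EF_E=17, EF_F=16, EF_G=15, EF_H=17, EF_I=12) = 23; EF_J = 23+3 = 26
Expected project duration μ = 26 weeks. Critical path: A → C → J.

26 weeks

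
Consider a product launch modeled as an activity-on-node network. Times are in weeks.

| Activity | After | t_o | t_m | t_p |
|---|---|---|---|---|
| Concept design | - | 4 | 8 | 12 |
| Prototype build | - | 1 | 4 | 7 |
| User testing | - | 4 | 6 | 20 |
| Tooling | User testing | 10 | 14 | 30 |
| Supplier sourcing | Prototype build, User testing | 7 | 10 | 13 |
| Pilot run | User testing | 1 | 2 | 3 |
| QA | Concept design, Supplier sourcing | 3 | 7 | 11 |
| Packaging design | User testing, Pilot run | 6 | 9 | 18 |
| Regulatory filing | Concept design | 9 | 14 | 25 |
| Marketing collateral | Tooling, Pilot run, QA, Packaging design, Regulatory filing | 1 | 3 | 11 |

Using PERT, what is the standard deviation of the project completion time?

3.56 weeks

te_Concept design = (4 + 4·8 + 12)/6 = 48/6 = 8; σ²_Concept design = ((12−4)/6)² = 1.778
te_Prototype build = (1 + 4·4 + 7)/6 = 24/6 = 4; σ²_Prototype build = ((7−1)/6)² = 1.000
te_User testing = (4 + 4·6 + 20)/6 = 48/6 = 8; σ²_User testing = ((20−4)/6)² = 7.111
te_Tooling = (10 + 4·14 + 30)/6 = 96/6 = 16; σ²_Tooling = ((30−10)/6)² = 11.111
te_Supplier sourcing = (7 + 4·10 + 13)/6 = 60/6 = 10; σ²_Supplier sourcing = ((13−7)/6)² = 1.000
te_Pilot run = (1 + 4·2 + 3)/6 = 12/6 = 2; σ²_Pilot run = ((3−1)/6)² = 0.111
te_QA = (3 + 4·7 + 11)/6 = 42/6 = 7; σ²_QA = ((11−3)/6)² = 1.778
te_Packaging design = (6 + 4·9 + 18)/6 = 60/6 = 10; σ²_Packaging design = ((18−6)/6)² = 4.000
te_Regulatory filing = (9 + 4·14 + 25)/6 = 90/6 = 15; σ²_Regulatory filing = ((25−9)/6)² = 7.111
te_Marketing collateral = (1 + 4·3 + 11)/6 = 24/6 = 4; σ²_Marketing collateral = ((11−1)/6)² = 2.778

Forward pass:
ES_Concept design = 0; EF_Concept design = 8
ES_Prototype build = 0; EF_Prototype build = 4
ES_User testing = 0; EF_User testing = 8
ES_Tooling = 8; EF_Tooling = 8+16 = 24
ES_Supplier sourcing = max(EF_Prototype build=4, EF_User testing=8) = 8; EF_Supplier sourcing = 8+10 = 18
ES_Pilot run = 8; EF_Pilot run = 8+2 = 10
ES_QA = max(EF_Concept design=8, EF_Supplier sourcing=18) = 18; EF_QA = 18+7 = 25
ES_Packaging design = max(EF_User testing=8, EF_Pilot run=10) = 10; EF_Packaging design = 10+10 = 20
ES_Regulatory filing = 8; EF_Regulatory filing = 8+15 = 23
ES_Marketing collateral = max(EF_Tooling=24, EF_Pilot run=10, EF_QA=25, EF_Packaging design=20, EF_Regulatory filing=23) = 25; EF_Marketing collateral = 25+4 = 29
Expected project duration μ = 29 weeks. Critical path: User testing → Supplier sourcing → QA → Marketing collateral.

Variance along critical path = 7.111 + 1.000 + 1.778 + 2.778 = 12.667
σ = √12.667 = 3.559 weeks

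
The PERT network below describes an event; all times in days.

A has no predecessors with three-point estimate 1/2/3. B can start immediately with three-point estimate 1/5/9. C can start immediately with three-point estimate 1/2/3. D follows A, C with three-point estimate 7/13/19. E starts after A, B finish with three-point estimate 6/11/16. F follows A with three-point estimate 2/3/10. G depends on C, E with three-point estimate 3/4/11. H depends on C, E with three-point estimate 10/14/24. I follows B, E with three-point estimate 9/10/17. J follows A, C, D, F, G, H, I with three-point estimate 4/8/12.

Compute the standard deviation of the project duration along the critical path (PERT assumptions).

te_A = (1 + 4·2 + 3)/6 = 12/6 = 2; σ²_A = ((3−1)/6)² = 0.111
te_B = (1 + 4·5 + 9)/6 = 30/6 = 5; σ²_B = ((9−1)/6)² = 1.778
te_C = (1 + 4·2 + 3)/6 = 12/6 = 2; σ²_C = ((3−1)/6)² = 0.111
te_D = (7 + 4·13 + 19)/6 = 78/6 = 13; σ²_D = ((19−7)/6)² = 4.000
te_E = (6 + 4·11 + 16)/6 = 66/6 = 11; σ²_E = ((16−6)/6)² = 2.778
te_F = (2 + 4·3 + 10)/6 = 24/6 = 4; σ²_F = ((10−2)/6)² = 1.778
te_G = (3 + 4·4 + 11)/6 = 30/6 = 5; σ²_G = ((11−3)/6)² = 1.778
te_H = (10 + 4·14 + 24)/6 = 90/6 = 15; σ²_H = ((24−10)/6)² = 5.444
te_I = (9 + 4·10 + 17)/6 = 66/6 = 11; σ²_I = ((17−9)/6)² = 1.778
te_J = (4 + 4·8 + 12)/6 = 48/6 = 8; σ²_J = ((12−4)/6)² = 1.778

Forward pass:
ES_A = 0; EF_A = 2
ES_B = 0; EF_B = 5
ES_C = 0; EF_C = 2
ES_D = max(EF_A=2, EF_C=2) = 2; EF_D = 2+13 = 15
ES_E = max(EF_A=2, EF_B=5) = 5; EF_E = 5+11 = 16
ES_F = 2; EF_F = 2+4 = 6
ES_G = max(EF_C=2, EF_E=16) = 16; EF_G = 16+5 = 21
ES_H = max(EF_C=2, EF_E=16) = 16; EF_H = 16+15 = 31
ES_I = max(EF_B=5, EF_E=16) = 16; EF_I = 16+11 = 27
ES_J = max(EF_A=2, EF_C=2, EF_D=15, EF_F=6, EF_G=21, EF_H=31, EF_I=27) = 31; EF_J = 31+8 = 39
Expected project duration μ = 39 days. Critical path: B → E → H → J.

Variance along critical path = 1.778 + 2.778 + 5.444 + 1.778 = 11.778
σ = √11.778 = 3.432 days

3.43 days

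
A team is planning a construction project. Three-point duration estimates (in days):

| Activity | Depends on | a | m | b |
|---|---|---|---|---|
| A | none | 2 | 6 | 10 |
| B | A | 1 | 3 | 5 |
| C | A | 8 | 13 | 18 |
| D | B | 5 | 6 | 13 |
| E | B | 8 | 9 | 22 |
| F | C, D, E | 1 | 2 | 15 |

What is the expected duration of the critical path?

te_A = (2 + 4·6 + 10)/6 = 36/6 = 6
te_B = (1 + 4·3 + 5)/6 = 18/6 = 3
te_C = (8 + 4·13 + 18)/6 = 78/6 = 13
te_D = (5 + 4·6 + 13)/6 = 42/6 = 7
te_E = (8 + 4·9 + 22)/6 = 66/6 = 11
te_F = (1 + 4·2 + 15)/6 = 24/6 = 4

Forward pass:
ES_A = 0; EF_A = 6
ES_B = 6; EF_B = 6+3 = 9
ES_C = 6; EF_C = 6+13 = 19
ES_D = 9; EF_D = 9+7 = 16
ES_E = 9; EF_E = 9+11 = 20
ES_F = max(EF_C=19, EF_D=16, EF_E=20) = 20; EF_F = 20+4 = 24
Expected project duration μ = 24 days. Critical path: A → B → E → F.

24 days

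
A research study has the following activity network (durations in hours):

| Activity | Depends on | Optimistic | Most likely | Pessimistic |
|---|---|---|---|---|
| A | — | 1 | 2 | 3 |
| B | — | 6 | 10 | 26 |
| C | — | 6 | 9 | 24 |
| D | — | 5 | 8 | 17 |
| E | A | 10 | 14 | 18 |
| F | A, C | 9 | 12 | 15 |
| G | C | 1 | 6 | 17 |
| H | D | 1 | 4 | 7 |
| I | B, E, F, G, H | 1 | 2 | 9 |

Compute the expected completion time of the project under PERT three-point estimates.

26 hours

te_A = (1 + 4·2 + 3)/6 = 12/6 = 2
te_B = (6 + 4·10 + 26)/6 = 72/6 = 12
te_C = (6 + 4·9 + 24)/6 = 66/6 = 11
te_D = (5 + 4·8 + 17)/6 = 54/6 = 9
te_E = (10 + 4·14 + 18)/6 = 84/6 = 14
te_F = (9 + 4·12 + 15)/6 = 72/6 = 12
te_G = (1 + 4·6 + 17)/6 = 42/6 = 7
te_H = (1 + 4·4 + 7)/6 = 24/6 = 4
te_I = (1 + 4·2 + 9)/6 = 18/6 = 3

Forward pass:
ES_A = 0; EF_A = 2
ES_B = 0; EF_B = 12
ES_C = 0; EF_C = 11
ES_D = 0; EF_D = 9
ES_E = 2; EF_E = 2+14 = 16
ES_F = max(EF_A=2, EF_C=11) = 11; EF_F = 11+12 = 23
ES_G = 11; EF_G = 11+7 = 18
ES_H = 9; EF_H = 9+4 = 13
ES_I = max(EF_B=12, EF_E=16, EF_F=23, EF_G=18, EF_H=13) = 23; EF_I = 23+3 = 26
Expected project duration μ = 26 hours. Critical path: C → F → I.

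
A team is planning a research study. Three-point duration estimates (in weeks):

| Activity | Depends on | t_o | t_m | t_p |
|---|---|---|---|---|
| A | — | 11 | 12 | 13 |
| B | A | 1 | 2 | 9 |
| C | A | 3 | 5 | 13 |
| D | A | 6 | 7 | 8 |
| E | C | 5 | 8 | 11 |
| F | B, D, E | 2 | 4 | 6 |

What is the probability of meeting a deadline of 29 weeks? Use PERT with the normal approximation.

0.315

te_A = (11 + 4·12 + 13)/6 = 72/6 = 12; σ²_A = ((13−11)/6)² = 0.111
te_B = (1 + 4·2 + 9)/6 = 18/6 = 3; σ²_B = ((9−1)/6)² = 1.778
te_C = (3 + 4·5 + 13)/6 = 36/6 = 6; σ²_C = ((13−3)/6)² = 2.778
te_D = (6 + 4·7 + 8)/6 = 42/6 = 7; σ²_D = ((8−6)/6)² = 0.111
te_E = (5 + 4·8 + 11)/6 = 48/6 = 8; σ²_E = ((11−5)/6)² = 1.000
te_F = (2 + 4·4 + 6)/6 = 24/6 = 4; σ²_F = ((6−2)/6)² = 0.444

Forward pass:
ES_A = 0; EF_A = 12
ES_B = 12; EF_B = 12+3 = 15
ES_C = 12; EF_C = 12+6 = 18
ES_D = 12; EF_D = 12+7 = 19
ES_E = 18; EF_E = 18+8 = 26
ES_F = max(EF_B=15, EF_D=19, EF_E=26) = 26; EF_F = 26+4 = 30
Expected project duration μ = 30 weeks. Critical path: A → C → E → F.

Variance along critical path = 0.111 + 2.778 + 1.000 + 0.444 = 4.333; σ = √4.333 = 2.082 weeks.
Z = (29 − 30) / 2.082 = -0.480
P(T ≤ 29) = Φ(-0.480) ≈ 0.315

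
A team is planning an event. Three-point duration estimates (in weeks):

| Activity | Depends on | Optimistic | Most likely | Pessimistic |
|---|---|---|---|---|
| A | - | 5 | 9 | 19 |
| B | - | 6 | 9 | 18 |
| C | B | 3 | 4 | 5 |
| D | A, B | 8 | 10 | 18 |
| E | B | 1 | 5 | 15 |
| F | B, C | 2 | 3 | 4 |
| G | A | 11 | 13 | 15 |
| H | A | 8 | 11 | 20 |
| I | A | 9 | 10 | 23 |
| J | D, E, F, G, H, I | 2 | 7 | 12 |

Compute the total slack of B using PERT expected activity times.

2 weeks

te_A = (5 + 4·9 + 19)/6 = 60/6 = 10
te_B = (6 + 4·9 + 18)/6 = 60/6 = 10
te_C = (3 + 4·4 + 5)/6 = 24/6 = 4
te_D = (8 + 4·10 + 18)/6 = 66/6 = 11
te_E = (1 + 4·5 + 15)/6 = 36/6 = 6
te_F = (2 + 4·3 + 4)/6 = 18/6 = 3
te_G = (11 + 4·13 + 15)/6 = 78/6 = 13
te_H = (8 + 4·11 + 20)/6 = 72/6 = 12
te_I = (9 + 4·10 + 23)/6 = 72/6 = 12
te_J = (2 + 4·7 + 12)/6 = 42/6 = 7

Forward pass:
ES_A = 0; EF_A = 10
ES_B = 0; EF_B = 10
ES_C = 10; EF_C = 10+4 = 14
ES_D = max(EF_A=10, EF_B=10) = 10; EF_D = 10+11 = 21
ES_E = 10; EF_E = 10+6 = 16
ES_F = max(EF_B=10, EF_C=14) = 14; EF_F = 14+3 = 17
ES_G = 10; EF_G = 10+13 = 23
ES_H = 10; EF_H = 10+12 = 22
ES_I = 10; EF_I = 10+12 = 22
ES_J = max(EF_D=21, EF_E=16, EF_F=17, EF_G=23, EF_H=22, EF_I=22) = 23; EF_J = 23+7 = 30
Expected project duration μ = 30 weeks. Critical path: A → G → J.

Backward pass:
LF_J = 30; LS_J = 30−7 = 23
LF_I = LS_J = 23; LS_I = 23−12 = 11
LF_H = LS_J = 23; LS_H = 23−12 = 11
LF_G = LS_J = 23; LS_G = 23−13 = 10
LF_F = LS_J = 23; LS_F = 23−3 = 20
LF_E = LS_J = 23; LS_E = 23−6 = 17
LF_D = LS_J = 23; LS_D = 23−11 = 12
LF_C = LS_F = 20; LS_C = 20−4 = 16
LF_B = min(LS_C=16, LS_D=12, LS_E=17, LS_F=20) = 12; LS_B = 12−10 = 2
LF_A = min(LS_D=12, LS_G=10, LS_H=11, LS_I=11) = 10; LS_A = 10−10 = 0
Slack_B = LS_B − ES_B = 2 − 0 = 2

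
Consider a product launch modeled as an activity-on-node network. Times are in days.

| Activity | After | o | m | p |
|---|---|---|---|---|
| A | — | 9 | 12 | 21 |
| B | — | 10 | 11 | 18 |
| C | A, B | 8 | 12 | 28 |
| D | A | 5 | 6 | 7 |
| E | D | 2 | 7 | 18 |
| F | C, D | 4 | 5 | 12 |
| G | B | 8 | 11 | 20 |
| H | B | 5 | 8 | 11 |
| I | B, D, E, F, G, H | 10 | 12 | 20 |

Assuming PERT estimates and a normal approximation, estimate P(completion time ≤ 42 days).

te_A = (9 + 4·12 + 21)/6 = 78/6 = 13; σ²_A = ((21−9)/6)² = 4.000
te_B = (10 + 4·11 + 18)/6 = 72/6 = 12; σ²_B = ((18−10)/6)² = 1.778
te_C = (8 + 4·12 + 28)/6 = 84/6 = 14; σ²_C = ((28−8)/6)² = 11.111
te_D = (5 + 4·6 + 7)/6 = 36/6 = 6; σ²_D = ((7−5)/6)² = 0.111
te_E = (2 + 4·7 + 18)/6 = 48/6 = 8; σ²_E = ((18−2)/6)² = 7.111
te_F = (4 + 4·5 + 12)/6 = 36/6 = 6; σ²_F = ((12−4)/6)² = 1.778
te_G = (8 + 4·11 + 20)/6 = 72/6 = 12; σ²_G = ((20−8)/6)² = 4.000
te_H = (5 + 4·8 + 11)/6 = 48/6 = 8; σ²_H = ((11−5)/6)² = 1.000
te_I = (10 + 4·12 + 20)/6 = 78/6 = 13; σ²_I = ((20−10)/6)² = 2.778

Forward pass:
ES_A = 0; EF_A = 13
ES_B = 0; EF_B = 12
ES_C = max(EF_A=13, EF_B=12) = 13; EF_C = 13+14 = 27
ES_D = 13; EF_D = 13+6 = 19
ES_E = 19; EF_E = 19+8 = 27
ES_F = max(EF_C=27, EF_D=19) = 27; EF_F = 27+6 = 33
ES_G = 12; EF_G = 12+12 = 24
ES_H = 12; EF_H = 12+8 = 20
ES_I = max(EF_B=12, EF_D=19, EF_E=27, EF_F=33, EF_G=24, EF_H=20) = 33; EF_I = 33+13 = 46
Expected project duration μ = 46 days. Critical path: A → C → F → I.

Variance along critical path = 4.000 + 11.111 + 1.778 + 2.778 = 19.667; σ = √19.667 = 4.435 days.
Z = (42 − 46) / 4.435 = -0.902
P(T ≤ 42) = Φ(-0.902) ≈ 0.184

0.184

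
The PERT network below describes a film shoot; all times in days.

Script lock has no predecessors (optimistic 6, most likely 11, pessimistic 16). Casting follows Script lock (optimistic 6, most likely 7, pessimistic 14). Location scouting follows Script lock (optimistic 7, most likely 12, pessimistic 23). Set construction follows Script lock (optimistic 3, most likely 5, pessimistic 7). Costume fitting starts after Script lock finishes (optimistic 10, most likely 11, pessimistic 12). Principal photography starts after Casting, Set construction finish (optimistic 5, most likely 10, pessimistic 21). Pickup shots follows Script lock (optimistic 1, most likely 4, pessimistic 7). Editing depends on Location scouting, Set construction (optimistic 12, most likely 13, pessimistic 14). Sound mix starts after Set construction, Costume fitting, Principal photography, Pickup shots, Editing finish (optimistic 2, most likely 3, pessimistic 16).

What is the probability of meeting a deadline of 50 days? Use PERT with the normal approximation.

te_Script lock = (6 + 4·11 + 16)/6 = 66/6 = 11; σ²_Script lock = ((16−6)/6)² = 2.778
te_Casting = (6 + 4·7 + 14)/6 = 48/6 = 8; σ²_Casting = ((14−6)/6)² = 1.778
te_Location scouting = (7 + 4·12 + 23)/6 = 78/6 = 13; σ²_Location scouting = ((23−7)/6)² = 7.111
te_Set construction = (3 + 4·5 + 7)/6 = 30/6 = 5; σ²_Set construction = ((7−3)/6)² = 0.444
te_Costume fitting = (10 + 4·11 + 12)/6 = 66/6 = 11; σ²_Costume fitting = ((12−10)/6)² = 0.111
te_Principal photography = (5 + 4·10 + 21)/6 = 66/6 = 11; σ²_Principal photography = ((21−5)/6)² = 7.111
te_Pickup shots = (1 + 4·4 + 7)/6 = 24/6 = 4; σ²_Pickup shots = ((7−1)/6)² = 1.000
te_Editing = (12 + 4·13 + 14)/6 = 78/6 = 13; σ²_Editing = ((14−12)/6)² = 0.111
te_Sound mix = (2 + 4·3 + 16)/6 = 30/6 = 5; σ²_Sound mix = ((16−2)/6)² = 5.444

Forward pass:
ES_Script lock = 0; EF_Script lock = 11
ES_Casting = 11; EF_Casting = 11+8 = 19
ES_Location scouting = 11; EF_Location scouting = 11+13 = 24
ES_Set construction = 11; EF_Set construction = 11+5 = 16
ES_Costume fitting = 11; EF_Costume fitting = 11+11 = 22
ES_Principal photography = max(EF_Casting=19, EF_Set construction=16) = 19; EF_Principal photography = 19+11 = 30
ES_Pickup shots = 11; EF_Pickup shots = 11+4 = 15
ES_Editing = max(EF_Location scouting=24, EF_Set construction=16) = 24; EF_Editing = 24+13 = 37
ES_Sound mix = max(EF_Set construction=16, EF_Costume fitting=22, EF_Principal photography=30, EF_Pickup shots=15, EF_Editing=37) = 37; EF_Sound mix = 37+5 = 42
Expected project duration μ = 42 days. Critical path: Script lock → Location scouting → Editing → Sound mix.

Variance along critical path = 2.778 + 7.111 + 0.111 + 5.444 = 15.444; σ = √15.444 = 3.930 days.
Z = (50 − 42) / 3.930 = 2.036
P(T ≤ 50) = Φ(2.036) ≈ 0.979

0.979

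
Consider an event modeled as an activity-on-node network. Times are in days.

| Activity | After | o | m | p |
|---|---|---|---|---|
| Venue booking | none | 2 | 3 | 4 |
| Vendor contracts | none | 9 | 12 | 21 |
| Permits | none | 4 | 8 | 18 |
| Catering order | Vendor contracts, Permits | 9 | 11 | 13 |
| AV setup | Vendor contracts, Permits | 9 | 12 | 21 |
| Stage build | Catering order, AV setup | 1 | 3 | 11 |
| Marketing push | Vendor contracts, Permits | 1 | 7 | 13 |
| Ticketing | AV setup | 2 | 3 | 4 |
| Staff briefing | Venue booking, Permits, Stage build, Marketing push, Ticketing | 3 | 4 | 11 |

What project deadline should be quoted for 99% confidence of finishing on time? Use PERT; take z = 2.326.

43.2 days

te_Venue booking = (2 + 4·3 + 4)/6 = 18/6 = 3; σ²_Venue booking = ((4−2)/6)² = 0.111
te_Vendor contracts = (9 + 4·12 + 21)/6 = 78/6 = 13; σ²_Vendor contracts = ((21−9)/6)² = 4.000
te_Permits = (4 + 4·8 + 18)/6 = 54/6 = 9; σ²_Permits = ((18−4)/6)² = 5.444
te_Catering order = (9 + 4·11 + 13)/6 = 66/6 = 11; σ²_Catering order = ((13−9)/6)² = 0.444
te_AV setup = (9 + 4·12 + 21)/6 = 78/6 = 13; σ²_AV setup = ((21−9)/6)² = 4.000
te_Stage build = (1 + 4·3 + 11)/6 = 24/6 = 4; σ²_Stage build = ((11−1)/6)² = 2.778
te_Marketing push = (1 + 4·7 + 13)/6 = 42/6 = 7; σ²_Marketing push = ((13−1)/6)² = 4.000
te_Ticketing = (2 + 4·3 + 4)/6 = 18/6 = 3; σ²_Ticketing = ((4−2)/6)² = 0.111
te_Staff briefing = (3 + 4·4 + 11)/6 = 30/6 = 5; σ²_Staff briefing = ((11−3)/6)² = 1.778

Forward pass:
ES_Venue booking = 0; EF_Venue booking = 3
ES_Vendor contracts = 0; EF_Vendor contracts = 13
ES_Permits = 0; EF_Permits = 9
ES_Catering order = max(EF_Vendor contracts=13, EF_Permits=9) = 13; EF_Catering order = 13+11 = 24
ES_AV setup = max(EF_Vendor contracts=13, EF_Permits=9) = 13; EF_AV setup = 13+13 = 26
ES_Stage build = max(EF_Catering order=24, EF_AV setup=26) = 26; EF_Stage build = 26+4 = 30
ES_Marketing push = max(EF_Vendor contracts=13, EF_Permits=9) = 13; EF_Marketing push = 13+7 = 20
ES_Ticketing = 26; EF_Ticketing = 26+3 = 29
ES_Staff briefing = max(EF_Venue booking=3, EF_Permits=9, EF_Stage build=30, EF_Marketing push=20, EF_Ticketing=29) = 30; EF_Staff briefing = 30+5 = 35
Expected project duration μ = 35 days. Critical path: Vendor contracts → AV setup → Stage build → Staff briefing.

Variance along critical path = 4.000 + 4.000 + 2.778 + 1.778 = 12.556; σ = 3.543 days.
D = μ + z·σ = 35 + 2.326·3.543 = 43.2 days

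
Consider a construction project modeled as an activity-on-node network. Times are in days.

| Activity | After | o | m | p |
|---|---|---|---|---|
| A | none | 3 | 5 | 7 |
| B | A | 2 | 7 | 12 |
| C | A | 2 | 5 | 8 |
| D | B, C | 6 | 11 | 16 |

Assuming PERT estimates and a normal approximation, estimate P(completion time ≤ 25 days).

0.793

te_A = (3 + 4·5 + 7)/6 = 30/6 = 5; σ²_A = ((7−3)/6)² = 0.444
te_B = (2 + 4·7 + 12)/6 = 42/6 = 7; σ²_B = ((12−2)/6)² = 2.778
te_C = (2 + 4·5 + 8)/6 = 30/6 = 5; σ²_C = ((8−2)/6)² = 1.000
te_D = (6 + 4·11 + 16)/6 = 66/6 = 11; σ²_D = ((16−6)/6)² = 2.778

Forward pass:
ES_A = 0; EF_A = 5
ES_B = 5; EF_B = 5+7 = 12
ES_C = 5; EF_C = 5+5 = 10
ES_D = max(EF_B=12, EF_C=10) = 12; EF_D = 12+11 = 23
Expected project duration μ = 23 days. Critical path: A → B → D.

Variance along critical path = 0.444 + 2.778 + 2.778 = 6.000; σ = √6.000 = 2.449 days.
Z = (25 − 23) / 2.449 = 0.816
P(T ≤ 25) = Φ(0.816) ≈ 0.793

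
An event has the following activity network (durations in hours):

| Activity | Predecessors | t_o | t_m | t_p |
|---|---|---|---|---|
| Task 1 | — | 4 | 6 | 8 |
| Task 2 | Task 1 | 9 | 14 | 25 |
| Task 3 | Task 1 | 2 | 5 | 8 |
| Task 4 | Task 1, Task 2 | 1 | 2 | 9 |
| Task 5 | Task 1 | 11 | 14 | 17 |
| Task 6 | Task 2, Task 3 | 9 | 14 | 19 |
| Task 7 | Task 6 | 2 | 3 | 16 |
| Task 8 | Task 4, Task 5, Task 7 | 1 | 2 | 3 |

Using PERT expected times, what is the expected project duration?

te_Task 1 = (4 + 4·6 + 8)/6 = 36/6 = 6
te_Task 2 = (9 + 4·14 + 25)/6 = 90/6 = 15
te_Task 3 = (2 + 4·5 + 8)/6 = 30/6 = 5
te_Task 4 = (1 + 4·2 + 9)/6 = 18/6 = 3
te_Task 5 = (11 + 4·14 + 17)/6 = 84/6 = 14
te_Task 6 = (9 + 4·14 + 19)/6 = 84/6 = 14
te_Task 7 = (2 + 4·3 + 16)/6 = 30/6 = 5
te_Task 8 = (1 + 4·2 + 3)/6 = 12/6 = 2

Forward pass:
ES_Task 1 = 0; EF_Task 1 = 6
ES_Task 2 = 6; EF_Task 2 = 6+15 = 21
ES_Task 3 = 6; EF_Task 3 = 6+5 = 11
ES_Task 4 = max(EF_Task 1=6, EF_Task 2=21) = 21; EF_Task 4 = 21+3 = 24
ES_Task 5 = 6; EF_Task 5 = 6+14 = 20
ES_Task 6 = max(EF_Task 2=21, EF_Task 3=11) = 21; EF_Task 6 = 21+14 = 35
ES_Task 7 = 35; EF_Task 7 = 35+5 = 40
ES_Task 8 = max(EF_Task 4=24, EF_Task 5=20, EF_Task 7=40) = 40; EF_Task 8 = 40+2 = 42
Expected project duration μ = 42 hours. Critical path: Task 1 → Task 2 → Task 6 → Task 7 → Task 8.

42 hours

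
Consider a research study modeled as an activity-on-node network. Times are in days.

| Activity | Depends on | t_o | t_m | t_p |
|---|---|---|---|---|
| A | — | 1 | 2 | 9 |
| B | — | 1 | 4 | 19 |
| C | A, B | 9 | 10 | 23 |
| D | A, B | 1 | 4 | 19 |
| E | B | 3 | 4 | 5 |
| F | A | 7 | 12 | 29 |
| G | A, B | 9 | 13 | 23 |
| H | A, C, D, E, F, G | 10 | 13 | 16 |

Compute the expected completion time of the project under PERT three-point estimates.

te_A = (1 + 4·2 + 9)/6 = 18/6 = 3
te_B = (1 + 4·4 + 19)/6 = 36/6 = 6
te_C = (9 + 4·10 + 23)/6 = 72/6 = 12
te_D = (1 + 4·4 + 19)/6 = 36/6 = 6
te_E = (3 + 4·4 + 5)/6 = 24/6 = 4
te_F = (7 + 4·12 + 29)/6 = 84/6 = 14
te_G = (9 + 4·13 + 23)/6 = 84/6 = 14
te_H = (10 + 4·13 + 16)/6 = 78/6 = 13

Forward pass:
ES_A = 0; EF_A = 3
ES_B = 0; EF_B = 6
ES_C = max(EF_A=3, EF_B=6) = 6; EF_C = 6+12 = 18
ES_D = max(EF_A=3, EF_B=6) = 6; EF_D = 6+6 = 12
ES_E = 6; EF_E = 6+4 = 10
ES_F = 3; EF_F = 3+14 = 17
ES_G = max(EF_A=3, EF_B=6) = 6; EF_G = 6+14 = 20
ES_H = max(EF_A=3, EF_C=18, EF_D=12, EF_E=10, EF_F=17, EF_G=20) = 20; EF_H = 20+13 = 33
Expected project duration μ = 33 days. Critical path: B → G → H.

33 days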